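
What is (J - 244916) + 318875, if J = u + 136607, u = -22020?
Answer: 188546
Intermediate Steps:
J = 114587 (J = -22020 + 136607 = 114587)
(J - 244916) + 318875 = (114587 - 244916) + 318875 = -130329 + 318875 = 188546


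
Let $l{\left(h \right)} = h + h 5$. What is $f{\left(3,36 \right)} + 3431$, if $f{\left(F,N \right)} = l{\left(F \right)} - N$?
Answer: $3413$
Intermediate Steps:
$l{\left(h \right)} = 6 h$ ($l{\left(h \right)} = h + 5 h = 6 h$)
$f{\left(F,N \right)} = - N + 6 F$ ($f{\left(F,N \right)} = 6 F - N = - N + 6 F$)
$f{\left(3,36 \right)} + 3431 = \left(\left(-1\right) 36 + 6 \cdot 3\right) + 3431 = \left(-36 + 18\right) + 3431 = -18 + 3431 = 3413$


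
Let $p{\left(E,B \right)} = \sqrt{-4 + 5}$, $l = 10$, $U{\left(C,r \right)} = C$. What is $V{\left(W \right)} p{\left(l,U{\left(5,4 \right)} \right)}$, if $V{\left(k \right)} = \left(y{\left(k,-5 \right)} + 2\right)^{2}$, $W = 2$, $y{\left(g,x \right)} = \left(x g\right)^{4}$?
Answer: $100040004$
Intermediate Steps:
$p{\left(E,B \right)} = 1$ ($p{\left(E,B \right)} = \sqrt{1} = 1$)
$y{\left(g,x \right)} = g^{4} x^{4}$ ($y{\left(g,x \right)} = \left(g x\right)^{4} = g^{4} x^{4}$)
$V{\left(k \right)} = \left(2 + 625 k^{4}\right)^{2}$ ($V{\left(k \right)} = \left(k^{4} \left(-5\right)^{4} + 2\right)^{2} = \left(k^{4} \cdot 625 + 2\right)^{2} = \left(625 k^{4} + 2\right)^{2} = \left(2 + 625 k^{4}\right)^{2}$)
$V{\left(W \right)} p{\left(l,U{\left(5,4 \right)} \right)} = \left(2 + 625 \cdot 2^{4}\right)^{2} \cdot 1 = \left(2 + 625 \cdot 16\right)^{2} \cdot 1 = \left(2 + 10000\right)^{2} \cdot 1 = 10002^{2} \cdot 1 = 100040004 \cdot 1 = 100040004$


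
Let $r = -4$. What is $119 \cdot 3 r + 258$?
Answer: $-1170$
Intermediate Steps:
$119 \cdot 3 r + 258 = 119 \cdot 3 \left(-4\right) + 258 = 119 \left(-12\right) + 258 = -1428 + 258 = -1170$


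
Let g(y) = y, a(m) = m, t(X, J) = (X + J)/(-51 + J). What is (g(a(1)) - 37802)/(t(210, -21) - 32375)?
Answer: 302408/259021 ≈ 1.1675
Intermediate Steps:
t(X, J) = (J + X)/(-51 + J)
(g(a(1)) - 37802)/(t(210, -21) - 32375) = (1 - 37802)/((-21 + 210)/(-51 - 21) - 32375) = -37801/(189/(-72) - 32375) = -37801/(-1/72*189 - 32375) = -37801/(-21/8 - 32375) = -37801/(-259021/8) = -37801*(-8/259021) = 302408/259021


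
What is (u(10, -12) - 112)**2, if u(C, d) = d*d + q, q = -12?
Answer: 400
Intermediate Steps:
u(C, d) = -12 + d**2 (u(C, d) = d*d - 12 = d**2 - 12 = -12 + d**2)
(u(10, -12) - 112)**2 = ((-12 + (-12)**2) - 112)**2 = ((-12 + 144) - 112)**2 = (132 - 112)**2 = 20**2 = 400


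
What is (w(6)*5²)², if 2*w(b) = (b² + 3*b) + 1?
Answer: 1890625/4 ≈ 4.7266e+5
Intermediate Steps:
w(b) = ½ + b²/2 + 3*b/2 (w(b) = ((b² + 3*b) + 1)/2 = (1 + b² + 3*b)/2 = ½ + b²/2 + 3*b/2)
(w(6)*5²)² = ((½ + (½)*6² + (3/2)*6)*5²)² = ((½ + (½)*36 + 9)*25)² = ((½ + 18 + 9)*25)² = ((55/2)*25)² = (1375/2)² = 1890625/4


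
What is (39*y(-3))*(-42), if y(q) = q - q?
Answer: 0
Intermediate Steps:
y(q) = 0
(39*y(-3))*(-42) = (39*0)*(-42) = 0*(-42) = 0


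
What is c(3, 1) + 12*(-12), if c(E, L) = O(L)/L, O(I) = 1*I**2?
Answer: -143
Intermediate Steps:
O(I) = I**2
c(E, L) = L (c(E, L) = L**2/L = L)
c(3, 1) + 12*(-12) = 1 + 12*(-12) = 1 - 144 = -143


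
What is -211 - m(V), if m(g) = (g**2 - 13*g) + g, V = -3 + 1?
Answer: -239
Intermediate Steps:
V = -2
m(g) = g**2 - 12*g
-211 - m(V) = -211 - (-2)*(-12 - 2) = -211 - (-2)*(-14) = -211 - 1*28 = -211 - 28 = -239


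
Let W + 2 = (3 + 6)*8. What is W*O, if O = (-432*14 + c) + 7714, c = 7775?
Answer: 660870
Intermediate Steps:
W = 70 (W = -2 + (3 + 6)*8 = -2 + 9*8 = -2 + 72 = 70)
O = 9441 (O = (-432*14 + 7775) + 7714 = (-54*112 + 7775) + 7714 = (-6048 + 7775) + 7714 = 1727 + 7714 = 9441)
W*O = 70*9441 = 660870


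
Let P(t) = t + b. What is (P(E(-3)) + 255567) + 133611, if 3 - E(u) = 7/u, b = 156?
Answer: 1168018/3 ≈ 3.8934e+5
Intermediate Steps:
E(u) = 3 - 7/u
P(t) = 156 + t (P(t) = t + 156 = 156 + t)
(P(E(-3)) + 255567) + 133611 = ((156 + (3 - 7/(-3))) + 255567) + 133611 = ((156 + (3 - 7*(-⅓))) + 255567) + 133611 = ((156 + (3 + 7/3)) + 255567) + 133611 = ((156 + 16/3) + 255567) + 133611 = (484/3 + 255567) + 133611 = 767185/3 + 133611 = 1168018/3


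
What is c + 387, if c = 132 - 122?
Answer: 397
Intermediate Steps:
c = 10
c + 387 = 10 + 387 = 397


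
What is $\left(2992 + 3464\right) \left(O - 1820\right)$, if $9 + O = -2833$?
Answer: $-30097872$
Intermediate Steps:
$O = -2842$ ($O = -9 - 2833 = -2842$)
$\left(2992 + 3464\right) \left(O - 1820\right) = \left(2992 + 3464\right) \left(-2842 - 1820\right) = 6456 \left(-4662\right) = -30097872$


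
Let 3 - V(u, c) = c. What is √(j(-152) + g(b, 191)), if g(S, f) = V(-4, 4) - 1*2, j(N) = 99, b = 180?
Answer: 4*√6 ≈ 9.7980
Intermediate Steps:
V(u, c) = 3 - c
g(S, f) = -3 (g(S, f) = (3 - 1*4) - 1*2 = (3 - 4) - 2 = -1 - 2 = -3)
√(j(-152) + g(b, 191)) = √(99 - 3) = √96 = 4*√6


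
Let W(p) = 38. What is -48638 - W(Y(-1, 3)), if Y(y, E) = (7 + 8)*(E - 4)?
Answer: -48676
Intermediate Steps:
Y(y, E) = -60 + 15*E (Y(y, E) = 15*(-4 + E) = -60 + 15*E)
-48638 - W(Y(-1, 3)) = -48638 - 1*38 = -48638 - 38 = -48676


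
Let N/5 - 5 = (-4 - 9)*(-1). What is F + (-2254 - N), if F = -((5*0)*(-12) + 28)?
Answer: -2372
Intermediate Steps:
N = 90 (N = 25 + 5*((-4 - 9)*(-1)) = 25 + 5*(-13*(-1)) = 25 + 5*13 = 25 + 65 = 90)
F = -28 (F = -(0*(-12) + 28) = -(0 + 28) = -1*28 = -28)
F + (-2254 - N) = -28 + (-2254 - 1*90) = -28 + (-2254 - 90) = -28 - 2344 = -2372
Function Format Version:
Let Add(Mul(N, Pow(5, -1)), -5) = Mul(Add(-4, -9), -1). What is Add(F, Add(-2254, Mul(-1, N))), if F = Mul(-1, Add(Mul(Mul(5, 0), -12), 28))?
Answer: -2372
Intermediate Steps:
N = 90 (N = Add(25, Mul(5, Mul(Add(-4, -9), -1))) = Add(25, Mul(5, Mul(-13, -1))) = Add(25, Mul(5, 13)) = Add(25, 65) = 90)
F = -28 (F = Mul(-1, Add(Mul(0, -12), 28)) = Mul(-1, Add(0, 28)) = Mul(-1, 28) = -28)
Add(F, Add(-2254, Mul(-1, N))) = Add(-28, Add(-2254, Mul(-1, 90))) = Add(-28, Add(-2254, -90)) = Add(-28, -2344) = -2372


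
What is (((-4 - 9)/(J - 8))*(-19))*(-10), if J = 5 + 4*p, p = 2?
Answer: -494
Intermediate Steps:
J = 13 (J = 5 + 4*2 = 5 + 8 = 13)
(((-4 - 9)/(J - 8))*(-19))*(-10) = (((-4 - 9)/(13 - 8))*(-19))*(-10) = (-13/5*(-19))*(-10) = (-13*⅕*(-19))*(-10) = -13/5*(-19)*(-10) = (247/5)*(-10) = -494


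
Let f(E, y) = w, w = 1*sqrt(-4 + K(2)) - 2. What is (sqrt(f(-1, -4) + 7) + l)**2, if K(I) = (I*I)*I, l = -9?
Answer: (9 - sqrt(7))**2 ≈ 40.376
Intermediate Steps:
K(I) = I**3 (K(I) = I**2*I = I**3)
w = 0 (w = 1*sqrt(-4 + 2**3) - 2 = 1*sqrt(-4 + 8) - 2 = 1*sqrt(4) - 2 = 1*2 - 2 = 2 - 2 = 0)
f(E, y) = 0
(sqrt(f(-1, -4) + 7) + l)**2 = (sqrt(0 + 7) - 9)**2 = (sqrt(7) - 9)**2 = (-9 + sqrt(7))**2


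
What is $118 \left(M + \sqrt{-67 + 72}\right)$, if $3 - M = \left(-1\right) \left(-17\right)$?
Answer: $-1652 + 118 \sqrt{5} \approx -1388.1$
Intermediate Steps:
$M = -14$ ($M = 3 - \left(-1\right) \left(-17\right) = 3 - 17 = -14$)
$118 \left(M + \sqrt{-67 + 72}\right) = 118 \left(-14 + \sqrt{-67 + 72}\right) = 118 \left(-14 + \sqrt{5}\right) = -1652 + 118 \sqrt{5}$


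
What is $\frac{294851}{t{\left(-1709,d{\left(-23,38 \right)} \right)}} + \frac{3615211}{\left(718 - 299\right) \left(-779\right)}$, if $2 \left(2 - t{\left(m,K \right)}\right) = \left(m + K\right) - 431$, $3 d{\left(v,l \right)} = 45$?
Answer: $\frac{184782538283}{694907729} \approx 265.91$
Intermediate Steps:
$d{\left(v,l \right)} = 15$ ($d{\left(v,l \right)} = \frac{1}{3} \cdot 45 = 15$)
$t{\left(m,K \right)} = \frac{435}{2} - \frac{K}{2} - \frac{m}{2}$ ($t{\left(m,K \right)} = 2 - \frac{\left(m + K\right) - 431}{2} = 2 - \frac{\left(K + m\right) - 431}{2} = 2 - \frac{-431 + K + m}{2} = 2 - \left(- \frac{431}{2} + \frac{K}{2} + \frac{m}{2}\right) = \frac{435}{2} - \frac{K}{2} - \frac{m}{2}$)
$\frac{294851}{t{\left(-1709,d{\left(-23,38 \right)} \right)}} + \frac{3615211}{\left(718 - 299\right) \left(-779\right)} = \frac{294851}{\frac{435}{2} - \frac{15}{2} - - \frac{1709}{2}} + \frac{3615211}{\left(718 - 299\right) \left(-779\right)} = \frac{294851}{\frac{435}{2} - \frac{15}{2} + \frac{1709}{2}} + \frac{3615211}{419 \left(-779\right)} = \frac{294851}{\frac{2129}{2}} + \frac{3615211}{-326401} = 294851 \cdot \frac{2}{2129} + 3615211 \left(- \frac{1}{326401}\right) = \frac{589702}{2129} - \frac{3615211}{326401} = \frac{184782538283}{694907729}$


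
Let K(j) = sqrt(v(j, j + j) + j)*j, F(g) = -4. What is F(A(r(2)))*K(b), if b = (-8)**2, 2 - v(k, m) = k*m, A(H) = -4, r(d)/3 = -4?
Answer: -256*I*sqrt(8126) ≈ -23077.0*I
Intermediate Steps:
r(d) = -12 (r(d) = 3*(-4) = -12)
v(k, m) = 2 - k*m
b = 64
K(j) = j*sqrt(2 + j - 2*j**2) (K(j) = sqrt((2 - j*(j + j)) + j)*j = sqrt((2 - j*2*j) + j)*j = sqrt((2 - 2*j**2) + j)*j = sqrt(2 + j - 2*j**2)*j = j*sqrt(2 + j - 2*j**2))
F(A(r(2)))*K(b) = -256*sqrt(2 + 64 - 2*64**2) = -256*sqrt(2 + 64 - 2*4096) = -256*sqrt(2 + 64 - 8192) = -256*sqrt(-8126) = -256*I*sqrt(8126)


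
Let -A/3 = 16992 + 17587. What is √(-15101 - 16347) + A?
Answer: -103737 + 2*I*√7862 ≈ -1.0374e+5 + 177.34*I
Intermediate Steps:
A = -103737 (A = -3*(16992 + 17587) = -3*34579 = -103737)
√(-15101 - 16347) + A = √(-15101 - 16347) - 103737 = √(-31448) - 103737 = 2*I*√7862 - 103737 = -103737 + 2*I*√7862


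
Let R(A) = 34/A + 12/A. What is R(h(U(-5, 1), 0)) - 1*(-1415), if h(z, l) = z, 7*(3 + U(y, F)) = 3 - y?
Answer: 18073/13 ≈ 1390.2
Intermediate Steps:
U(y, F) = -18/7 - y/7 (U(y, F) = -3 + (3 - y)/7 = -3 + (3/7 - y/7) = -18/7 - y/7)
R(A) = 46/A
R(h(U(-5, 1), 0)) - 1*(-1415) = 46/(-18/7 - ⅐*(-5)) - 1*(-1415) = 46/(-18/7 + 5/7) + 1415 = 46/(-13/7) + 1415 = 46*(-7/13) + 1415 = -322/13 + 1415 = 18073/13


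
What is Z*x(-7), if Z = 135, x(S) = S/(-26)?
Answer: 945/26 ≈ 36.346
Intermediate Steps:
x(S) = -S/26 (x(S) = S*(-1/26) = -S/26)
Z*x(-7) = 135*(-1/26*(-7)) = 135*(7/26) = 945/26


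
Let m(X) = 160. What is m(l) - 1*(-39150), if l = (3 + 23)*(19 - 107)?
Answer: 39310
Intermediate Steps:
l = -2288 (l = 26*(-88) = -2288)
m(l) - 1*(-39150) = 160 - 1*(-39150) = 160 + 39150 = 39310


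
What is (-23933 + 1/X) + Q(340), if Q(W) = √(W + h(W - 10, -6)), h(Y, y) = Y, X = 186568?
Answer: -4465131943/186568 + √670 ≈ -23907.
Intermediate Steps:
Q(W) = √(-10 + 2*W) (Q(W) = √(W + (W - 10)) = √(W + (-10 + W)) = √(-10 + 2*W))
(-23933 + 1/X) + Q(340) = (-23933 + 1/186568) + √(-10 + 2*340) = (-23933 + 1/186568) + √(-10 + 680) = -4465131943/186568 + √670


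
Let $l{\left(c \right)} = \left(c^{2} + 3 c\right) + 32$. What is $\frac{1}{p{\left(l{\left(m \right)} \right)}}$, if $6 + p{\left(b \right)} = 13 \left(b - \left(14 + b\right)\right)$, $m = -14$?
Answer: $- \frac{1}{188} \approx -0.0053191$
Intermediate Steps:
$l{\left(c \right)} = 32 + c^{2} + 3 c$
$p{\left(b \right)} = -188$ ($p{\left(b \right)} = -6 + 13 \left(b - \left(14 + b\right)\right) = -6 + 13 \left(-14\right) = -6 - 182 = -188$)
$\frac{1}{p{\left(l{\left(m \right)} \right)}} = \frac{1}{-188} = - \frac{1}{188}$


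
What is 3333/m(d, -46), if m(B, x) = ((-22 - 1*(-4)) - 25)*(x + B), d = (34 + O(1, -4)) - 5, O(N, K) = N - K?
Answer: 1111/172 ≈ 6.4593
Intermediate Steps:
d = 34 (d = (34 + (1 - 1*(-4))) - 5 = (34 + (1 + 4)) - 5 = (34 + 5) - 5 = 39 - 5 = 34)
m(B, x) = -43*B - 43*x (m(B, x) = ((-22 + 4) - 25)*(B + x) = (-18 - 25)*(B + x) = -43*(B + x) = -43*B - 43*x)
3333/m(d, -46) = 3333/(-43*34 - 43*(-46)) = 3333/(-1462 + 1978) = 3333/516 = 3333*(1/516) = 1111/172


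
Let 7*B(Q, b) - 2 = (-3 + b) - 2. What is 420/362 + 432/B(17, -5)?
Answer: -68208/181 ≈ -376.84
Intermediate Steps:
B(Q, b) = -3/7 + b/7 (B(Q, b) = 2/7 + ((-3 + b) - 2)/7 = 2/7 + (-5 + b)/7 = 2/7 + (-5/7 + b/7) = -3/7 + b/7)
420/362 + 432/B(17, -5) = 420/362 + 432/(-3/7 + (⅐)*(-5)) = 420*(1/362) + 432/(-3/7 - 5/7) = 210/181 + 432/(-8/7) = 210/181 + 432*(-7/8) = 210/181 - 378 = -68208/181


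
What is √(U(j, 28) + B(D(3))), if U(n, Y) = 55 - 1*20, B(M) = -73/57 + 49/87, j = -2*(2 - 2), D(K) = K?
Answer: √93673857/1653 ≈ 5.8551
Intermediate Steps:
j = 0 (j = -2*0 = 0)
B(M) = -1186/1653 (B(M) = -73*1/57 + 49*(1/87) = -73/57 + 49/87 = -1186/1653)
U(n, Y) = 35 (U(n, Y) = 55 - 20 = 35)
√(U(j, 28) + B(D(3))) = √(35 - 1186/1653) = √(56669/1653) = √93673857/1653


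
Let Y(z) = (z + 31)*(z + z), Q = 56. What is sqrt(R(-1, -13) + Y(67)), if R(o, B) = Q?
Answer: 2*sqrt(3297) ≈ 114.84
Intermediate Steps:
R(o, B) = 56
Y(z) = 2*z*(31 + z) (Y(z) = (31 + z)*(2*z) = 2*z*(31 + z))
sqrt(R(-1, -13) + Y(67)) = sqrt(56 + 2*67*(31 + 67)) = sqrt(56 + 2*67*98) = sqrt(56 + 13132) = sqrt(13188) = 2*sqrt(3297)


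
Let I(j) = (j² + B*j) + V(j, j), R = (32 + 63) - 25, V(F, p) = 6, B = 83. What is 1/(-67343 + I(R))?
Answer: -1/56627 ≈ -1.7659e-5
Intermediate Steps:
R = 70 (R = 95 - 25 = 70)
I(j) = 6 + j² + 83*j (I(j) = (j² + 83*j) + 6 = 6 + j² + 83*j)
1/(-67343 + I(R)) = 1/(-67343 + (6 + 70² + 83*70)) = 1/(-67343 + (6 + 4900 + 5810)) = 1/(-67343 + 10716) = 1/(-56627) = -1/56627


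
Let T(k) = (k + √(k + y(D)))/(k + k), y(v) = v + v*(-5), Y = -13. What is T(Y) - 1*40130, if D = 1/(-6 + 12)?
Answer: -80259/2 - I*√123/78 ≈ -40130.0 - 0.14219*I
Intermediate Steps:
D = ⅙ (D = 1/6 = ⅙ ≈ 0.16667)
y(v) = -4*v (y(v) = v - 5*v = -4*v)
T(k) = (k + √(-⅔ + k))/(2*k) (T(k) = (k + √(k - 4*⅙))/(k + k) = (k + √(k - ⅔))/((2*k)) = (k + √(-⅔ + k))*(1/(2*k)) = (k + √(-⅔ + k))/(2*k))
T(Y) - 1*40130 = ((½)*(-13) + √(-6 + 9*(-13))/6)/(-13) - 1*40130 = -(-13/2 + √(-6 - 117)/6)/13 - 40130 = -(-13/2 + √(-123)/6)/13 - 40130 = -(-13/2 + (I*√123)/6)/13 - 40130 = -(-13/2 + I*√123/6)/13 - 40130 = (½ - I*√123/78) - 40130 = -80259/2 - I*√123/78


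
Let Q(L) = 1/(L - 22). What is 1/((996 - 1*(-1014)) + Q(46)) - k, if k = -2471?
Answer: 119203535/48241 ≈ 2471.0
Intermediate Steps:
Q(L) = 1/(-22 + L)
1/((996 - 1*(-1014)) + Q(46)) - k = 1/((996 - 1*(-1014)) + 1/(-22 + 46)) - 1*(-2471) = 1/((996 + 1014) + 1/24) + 2471 = 1/(2010 + 1/24) + 2471 = 1/(48241/24) + 2471 = 24/48241 + 2471 = 119203535/48241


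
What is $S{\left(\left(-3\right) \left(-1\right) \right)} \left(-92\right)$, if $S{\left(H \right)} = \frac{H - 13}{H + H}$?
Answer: $\frac{460}{3} \approx 153.33$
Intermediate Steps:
$S{\left(H \right)} = \frac{-13 + H}{2 H}$
$S{\left(\left(-3\right) \left(-1\right) \right)} \left(-92\right) = \frac{-13 - -3}{2 \left(\left(-3\right) \left(-1\right)\right)} \left(-92\right) = \frac{-13 + 3}{2 \cdot 3} \left(-92\right) = \frac{1}{2} \cdot \frac{1}{3} \left(-10\right) \left(-92\right) = \left(- \frac{5}{3}\right) \left(-92\right) = \frac{460}{3}$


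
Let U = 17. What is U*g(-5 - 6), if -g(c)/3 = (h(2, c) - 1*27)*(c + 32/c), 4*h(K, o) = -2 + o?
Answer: -85833/4 ≈ -21458.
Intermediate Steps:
h(K, o) = -1/2 + o/4 (h(K, o) = (-2 + o)/4 = -1/2 + o/4)
g(c) = -3*(-55/2 + c/4)*(c + 32/c) (g(c) = -3*((-1/2 + c/4) - 1*27)*(c + 32/c) = -3*((-1/2 + c/4) - 27)*(c + 32/c) = -3*(-55/2 + c/4)*(c + 32/c))
U*g(-5 - 6) = 17*(3*(3520 - 32*(-5 - 6) + (-5 - 6)**2*(110 - (-5 - 6)))/(4*(-5 - 6))) = 17*((3/4)*(3520 - 32*(-11) + (-11)**2*(110 - 1*(-11)))/(-11)) = 17*((3/4)*(-1/11)*(3520 + 352 + 121*(110 + 11))) = 17*((3/4)*(-1/11)*(3520 + 352 + 121*121)) = 17*((3/4)*(-1/11)*(3520 + 352 + 14641)) = 17*((3/4)*(-1/11)*18513) = 17*(-5049/4) = -85833/4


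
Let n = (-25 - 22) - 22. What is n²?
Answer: 4761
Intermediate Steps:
n = -69 (n = -47 - 22 = -69)
n² = (-69)² = 4761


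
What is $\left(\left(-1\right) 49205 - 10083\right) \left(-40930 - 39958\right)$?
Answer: $4795687744$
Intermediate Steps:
$\left(\left(-1\right) 49205 - 10083\right) \left(-40930 - 39958\right) = \left(-49205 - 10083\right) \left(-80888\right) = \left(-59288\right) \left(-80888\right) = 4795687744$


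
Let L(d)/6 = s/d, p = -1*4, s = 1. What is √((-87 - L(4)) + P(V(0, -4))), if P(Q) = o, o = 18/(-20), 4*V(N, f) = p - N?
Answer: I*√2235/5 ≈ 9.4552*I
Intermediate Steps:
p = -4
L(d) = 6/d (L(d) = 6*(1/d) = 6/d)
V(N, f) = -1 - N/4 (V(N, f) = (-4 - N)/4 = -1 - N/4)
o = -9/10 (o = 18*(-1/20) = -9/10 ≈ -0.90000)
P(Q) = -9/10
√((-87 - L(4)) + P(V(0, -4))) = √((-87 - 6/4) - 9/10) = √((-87 - 1*3/2) - 9/10) = √((-87 - 3/2) - 9/10) = √(-177/2 - 9/10) = √(-447/5) = I*√2235/5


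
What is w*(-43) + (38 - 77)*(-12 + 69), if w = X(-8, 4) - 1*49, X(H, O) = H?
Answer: 228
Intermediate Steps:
w = -57 (w = -8 - 1*49 = -8 - 49 = -57)
w*(-43) + (38 - 77)*(-12 + 69) = -57*(-43) + (38 - 77)*(-12 + 69) = 2451 - 39*57 = 2451 - 2223 = 228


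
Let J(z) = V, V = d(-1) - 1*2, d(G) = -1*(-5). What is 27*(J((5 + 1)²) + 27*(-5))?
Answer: -3564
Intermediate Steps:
d(G) = 5
V = 3 (V = 5 - 1*2 = 5 - 2 = 3)
J(z) = 3
27*(J((5 + 1)²) + 27*(-5)) = 27*(3 + 27*(-5)) = 27*(3 - 135) = 27*(-132) = -3564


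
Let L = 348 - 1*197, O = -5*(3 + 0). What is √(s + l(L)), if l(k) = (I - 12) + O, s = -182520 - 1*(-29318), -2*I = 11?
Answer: I*√612938/2 ≈ 391.45*I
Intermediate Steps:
I = -11/2 (I = -½*11 = -11/2 ≈ -5.5000)
s = -153202 (s = -182520 + 29318 = -153202)
O = -15 (O = -5*3 = -15)
L = 151 (L = 348 - 197 = 151)
l(k) = -65/2 (l(k) = (-11/2 - 12) - 15 = -35/2 - 15 = -65/2)
√(s + l(L)) = √(-153202 - 65/2) = √(-306469/2) = I*√612938/2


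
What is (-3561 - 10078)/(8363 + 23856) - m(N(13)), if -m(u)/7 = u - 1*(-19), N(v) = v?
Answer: 7203417/32219 ≈ 223.58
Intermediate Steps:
m(u) = -133 - 7*u (m(u) = -7*(u - 1*(-19)) = -7*(u + 19) = -7*(19 + u) = -133 - 7*u)
(-3561 - 10078)/(8363 + 23856) - m(N(13)) = (-3561 - 10078)/(8363 + 23856) - (-133 - 7*13) = -13639/32219 - (-133 - 91) = -13639*1/32219 - 1*(-224) = -13639/32219 + 224 = 7203417/32219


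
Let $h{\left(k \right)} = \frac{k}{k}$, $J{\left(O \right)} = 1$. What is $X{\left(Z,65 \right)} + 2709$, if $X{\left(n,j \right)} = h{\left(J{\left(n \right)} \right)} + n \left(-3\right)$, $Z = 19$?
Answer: $2653$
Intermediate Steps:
$h{\left(k \right)} = 1$
$X{\left(n,j \right)} = 1 - 3 n$ ($X{\left(n,j \right)} = 1 + n \left(-3\right) = 1 - 3 n$)
$X{\left(Z,65 \right)} + 2709 = \left(1 - 57\right) + 2709 = -56 + 2709 = 2653$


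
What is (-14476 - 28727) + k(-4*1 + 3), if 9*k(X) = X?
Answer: -388828/9 ≈ -43203.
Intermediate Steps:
k(X) = X/9
(-14476 - 28727) + k(-4*1 + 3) = (-14476 - 28727) + (-4*1 + 3)/9 = -43203 + (-4 + 3)/9 = -43203 + (⅑)*(-1) = -43203 - ⅑ = -388828/9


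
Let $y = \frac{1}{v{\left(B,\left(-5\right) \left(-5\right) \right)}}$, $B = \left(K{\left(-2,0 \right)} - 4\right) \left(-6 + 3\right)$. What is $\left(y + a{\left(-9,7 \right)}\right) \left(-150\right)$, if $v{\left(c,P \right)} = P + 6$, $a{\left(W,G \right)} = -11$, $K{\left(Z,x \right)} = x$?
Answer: $\frac{51000}{31} \approx 1645.2$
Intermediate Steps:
$B = 12$ ($B = \left(0 - 4\right) \left(-6 + 3\right) = \left(-4\right) \left(-3\right) = 12$)
$v{\left(c,P \right)} = 6 + P$
$y = \frac{1}{31}$ ($y = \frac{1}{6 - -25} = \frac{1}{6 + 25} = \frac{1}{31} \approx 0.032258$)
$\left(y + a{\left(-9,7 \right)}\right) \left(-150\right) = \left(\frac{1}{31} - 11\right) \left(-150\right) = \left(- \frac{340}{31}\right) \left(-150\right) = \frac{51000}{31}$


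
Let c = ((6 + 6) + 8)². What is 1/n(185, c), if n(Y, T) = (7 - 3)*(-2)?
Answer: -⅛ ≈ -0.12500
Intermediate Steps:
c = 400 (c = (12 + 8)² = 20² = 400)
n(Y, T) = -8 (n(Y, T) = 4*(-2) = -8)
1/n(185, c) = 1/(-8) = -⅛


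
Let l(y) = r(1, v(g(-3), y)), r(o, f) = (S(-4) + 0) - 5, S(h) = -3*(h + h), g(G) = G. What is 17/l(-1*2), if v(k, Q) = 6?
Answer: 17/19 ≈ 0.89474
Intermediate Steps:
S(h) = -6*h
r(o, f) = 19 (r(o, f) = (-6*(-4) + 0) - 5 = (24 + 0) - 5 = 24 - 5 = 19)
l(y) = 19
17/l(-1*2) = 17/19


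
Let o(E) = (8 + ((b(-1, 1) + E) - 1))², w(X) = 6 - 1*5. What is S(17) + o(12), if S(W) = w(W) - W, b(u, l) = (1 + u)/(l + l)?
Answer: 345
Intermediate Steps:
w(X) = 1 (w(X) = 6 - 5 = 1)
b(u, l) = (1 + u)/(2*l) (b(u, l) = (1 + u)/((2*l)) = (1 + u)*(1/(2*l)) = (1 + u)/(2*l))
S(W) = 1 - W
o(E) = (7 + E)² (o(E) = (8 + (((½)*(1 - 1)/1 + E) - 1))² = (8 + (((½)*1*0 + E) - 1))² = (8 + ((0 + E) - 1))² = (8 + (E - 1))² = (8 + (-1 + E))² = (7 + E)²)
S(17) + o(12) = (1 - 1*17) + (7 + 12)² = (1 - 17) + 19² = -16 + 361 = 345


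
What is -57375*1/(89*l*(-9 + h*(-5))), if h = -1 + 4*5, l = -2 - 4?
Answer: -19125/18512 ≈ -1.0331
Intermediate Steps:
l = -6
h = 19 (h = -1 + 20 = 19)
-57375*1/(89*l*(-9 + h*(-5))) = -57375*(-1/(534*(-9 + 19*(-5)))) = -57375*(-1/(534*(-9 - 95))) = -57375/(89*(-104*(-6))) = -57375/(89*624) = -57375/55536 = -57375*1/55536 = -19125/18512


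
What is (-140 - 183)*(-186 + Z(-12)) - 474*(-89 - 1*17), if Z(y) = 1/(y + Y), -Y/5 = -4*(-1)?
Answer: 3530627/32 ≈ 1.1033e+5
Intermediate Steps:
Y = -20 (Y = -(-20)*(-1) = -5*4 = -20)
Z(y) = 1/(-20 + y) (Z(y) = 1/(y - 20) = 1/(-20 + y))
(-140 - 183)*(-186 + Z(-12)) - 474*(-89 - 1*17) = (-140 - 183)*(-186 + 1/(-20 - 12)) - 474*(-89 - 1*17) = -323*(-186 + 1/(-32)) - 474*(-89 - 17) = -323*(-186 - 1/32) - 474*(-106) = -323*(-5953/32) + 50244 = 1922819/32 + 50244 = 3530627/32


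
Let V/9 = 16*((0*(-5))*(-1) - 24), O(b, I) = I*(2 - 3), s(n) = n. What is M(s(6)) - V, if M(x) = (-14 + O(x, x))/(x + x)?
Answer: 10363/3 ≈ 3454.3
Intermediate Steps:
O(b, I) = -I (O(b, I) = I*(-1) = -I)
M(x) = (-14 - x)/(2*x) (M(x) = (-14 - x)/(x + x) = (-14 - x)/((2*x)) = (-14 - x)*(1/(2*x)) = (-14 - x)/(2*x))
V = -3456 (V = 9*(16*((0*(-5))*(-1) - 24)) = 9*(16*(0*(-1) - 24)) = 9*(16*(0 - 24)) = 9*(16*(-24)) = 9*(-384) = -3456)
M(s(6)) - V = (1/2)*(-14 - 1*6)/6 - 1*(-3456) = (1/2)*(1/6)*(-14 - 6) + 3456 = (1/2)*(1/6)*(-20) + 3456 = -5/3 + 3456 = 10363/3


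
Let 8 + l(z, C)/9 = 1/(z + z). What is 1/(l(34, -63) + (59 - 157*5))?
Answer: -68/54255 ≈ -0.0012533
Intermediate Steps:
l(z, C) = -72 + 9/(2*z) (l(z, C) = -72 + 9/(z + z) = -72 + 9/((2*z)) = -72 + 9*(1/(2*z)) = -72 + 9/(2*z))
1/(l(34, -63) + (59 - 157*5)) = 1/((-72 + (9/2)/34) + (59 - 157*5)) = 1/((-72 + (9/2)*(1/34)) + (59 - 785)) = 1/((-72 + 9/68) - 726) = 1/(-4887/68 - 726) = 1/(-54255/68) = -68/54255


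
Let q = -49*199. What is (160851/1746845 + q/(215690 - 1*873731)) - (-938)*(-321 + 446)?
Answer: 134778485573164736/1149495630645 ≈ 1.1725e+5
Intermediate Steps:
q = -9751
(160851/1746845 + q/(215690 - 1*873731)) - (-938)*(-321 + 446) = (160851/1746845 - 9751/(215690 - 1*873731)) - (-938)*(-321 + 446) = (160851*(1/1746845) - 9751/(215690 - 873731)) - (-938)*125 = (160851/1746845 - 9751/(-658041)) - 1*(-117250) = (160851/1746845 - 9751*(-1/658041)) + 117250 = (160851/1746845 + 9751/658041) + 117250 = 122880038486/1149495630645 + 117250 = 134778485573164736/1149495630645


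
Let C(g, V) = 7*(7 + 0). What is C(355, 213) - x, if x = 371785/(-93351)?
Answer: 4945984/93351 ≈ 52.983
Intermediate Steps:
C(g, V) = 49 (C(g, V) = 7*7 = 49)
x = -371785/93351 (x = 371785*(-1/93351) = -371785/93351 ≈ -3.9827)
C(355, 213) - x = 49 - 1*(-371785/93351) = 49 + 371785/93351 = 4945984/93351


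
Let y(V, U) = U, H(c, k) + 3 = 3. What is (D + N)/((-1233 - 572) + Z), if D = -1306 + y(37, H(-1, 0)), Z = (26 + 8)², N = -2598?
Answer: 3904/649 ≈ 6.0154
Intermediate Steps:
H(c, k) = 0 (H(c, k) = -3 + 3 = 0)
Z = 1156 (Z = 34² = 1156)
D = -1306 (D = -1306 + 0 = -1306)
(D + N)/((-1233 - 572) + Z) = (-1306 - 2598)/((-1233 - 572) + 1156) = -3904/(-1805 + 1156) = -3904/(-649) = -3904*(-1/649) = 3904/649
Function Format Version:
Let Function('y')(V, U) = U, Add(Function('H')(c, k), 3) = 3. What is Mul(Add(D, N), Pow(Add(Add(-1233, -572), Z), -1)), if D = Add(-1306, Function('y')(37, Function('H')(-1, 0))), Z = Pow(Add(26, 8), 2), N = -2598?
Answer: Rational(3904, 649) ≈ 6.0154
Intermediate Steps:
Function('H')(c, k) = 0 (Function('H')(c, k) = Add(-3, 3) = 0)
Z = 1156 (Z = Pow(34, 2) = 1156)
D = -1306 (D = Add(-1306, 0) = -1306)
Mul(Add(D, N), Pow(Add(Add(-1233, -572), Z), -1)) = Mul(Add(-1306, -2598), Pow(Add(Add(-1233, -572), 1156), -1)) = Mul(-3904, Pow(Add(-1805, 1156), -1)) = Mul(-3904, Pow(-649, -1)) = Mul(-3904, Rational(-1, 649)) = Rational(3904, 649)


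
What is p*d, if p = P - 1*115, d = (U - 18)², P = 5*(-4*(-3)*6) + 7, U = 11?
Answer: 12348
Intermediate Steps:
P = 367 (P = 5*(12*6) + 7 = 5*72 + 7 = 360 + 7 = 367)
d = 49 (d = (11 - 18)² = (-7)² = 49)
p = 252 (p = 367 - 1*115 = 367 - 115 = 252)
p*d = 252*49 = 12348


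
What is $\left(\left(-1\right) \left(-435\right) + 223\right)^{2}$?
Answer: $432964$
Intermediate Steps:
$\left(\left(-1\right) \left(-435\right) + 223\right)^{2} = \left(435 + 223\right)^{2} = 658^{2} = 432964$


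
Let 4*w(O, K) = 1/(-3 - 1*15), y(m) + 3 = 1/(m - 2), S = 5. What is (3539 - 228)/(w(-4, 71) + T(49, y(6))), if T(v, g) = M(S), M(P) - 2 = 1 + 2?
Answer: 238392/359 ≈ 664.04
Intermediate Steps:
y(m) = -3 + 1/(-2 + m) (y(m) = -3 + 1/(m - 2) = -3 + 1/(-2 + m))
M(P) = 5 (M(P) = 2 + (1 + 2) = 2 + 3 = 5)
T(v, g) = 5
w(O, K) = -1/72 (w(O, K) = 1/(4*(-3 - 1*15)) = 1/(4*(-3 - 15)) = (1/4)/(-18) = (1/4)*(-1/18) = -1/72)
(3539 - 228)/(w(-4, 71) + T(49, y(6))) = (3539 - 228)/(-1/72 + 5) = 3311/(359/72) = 3311*(72/359) = 238392/359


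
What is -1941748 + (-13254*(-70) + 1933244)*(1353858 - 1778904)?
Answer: -1216068748852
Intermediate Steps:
-1941748 + (-13254*(-70) + 1933244)*(1353858 - 1778904) = -1941748 + (927780 + 1933244)*(-425046) = -1941748 + 2861024*(-425046) = -1941748 - 1216066807104 = -1216068748852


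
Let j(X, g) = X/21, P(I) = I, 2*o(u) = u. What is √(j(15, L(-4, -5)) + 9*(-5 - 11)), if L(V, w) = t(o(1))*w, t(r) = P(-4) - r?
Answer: I*√7021/7 ≈ 11.97*I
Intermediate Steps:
o(u) = u/2
t(r) = -4 - r
L(V, w) = -9*w/2 (L(V, w) = (-4 - 1/2)*w = (-4 - 1*½)*w = (-4 - ½)*w = -9*w/2)
j(X, g) = X/21 (j(X, g) = X*(1/21) = X/21)
√(j(15, L(-4, -5)) + 9*(-5 - 11)) = √((1/21)*15 + 9*(-5 - 11)) = √(5/7 + 9*(-16)) = √(5/7 - 144) = √(-1003/7) = I*√7021/7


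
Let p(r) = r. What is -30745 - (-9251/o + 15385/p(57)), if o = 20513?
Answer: -36263379743/1169241 ≈ -31014.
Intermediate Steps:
-30745 - (-9251/o + 15385/p(57)) = -30745 - (-9251/20513 + 15385/57) = -30745 - 1*315065198/1169241 = -30745 - 315065198/1169241 = -36263379743/1169241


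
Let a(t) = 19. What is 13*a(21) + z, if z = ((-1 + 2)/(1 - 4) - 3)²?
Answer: 2323/9 ≈ 258.11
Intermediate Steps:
z = 100/9 (z = (1/(-3) - 3)² = (1*(-⅓) - 3)² = (-⅓ - 3)² = (-10/3)² = 100/9 ≈ 11.111)
13*a(21) + z = 13*19 + 100/9 = 247 + 100/9 = 2323/9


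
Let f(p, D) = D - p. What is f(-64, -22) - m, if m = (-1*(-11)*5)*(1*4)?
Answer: -178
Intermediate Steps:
m = 220 (m = (11*5)*4 = 55*4 = 220)
f(-64, -22) - m = (-22 - 1*(-64)) - 1*220 = (-22 + 64) - 220 = 42 - 220 = -178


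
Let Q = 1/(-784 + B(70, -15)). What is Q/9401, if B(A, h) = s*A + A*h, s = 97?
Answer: 1/46591356 ≈ 2.1463e-8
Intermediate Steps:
B(A, h) = 97*A + A*h
Q = 1/4956 (Q = 1/(-784 + 70*(97 - 15)) = 1/(-784 + 70*82) = 1/(-784 + 5740) = 1/4956 ≈ 0.00020178)
Q/9401 = (1/4956)/9401 = (1/4956)*(1/9401) = 1/46591356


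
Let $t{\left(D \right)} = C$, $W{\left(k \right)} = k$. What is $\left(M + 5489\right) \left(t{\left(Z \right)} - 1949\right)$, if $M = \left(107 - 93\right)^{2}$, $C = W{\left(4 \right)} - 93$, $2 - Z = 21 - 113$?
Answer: $-11586030$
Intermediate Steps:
$Z = 94$ ($Z = 2 - \left(21 - 113\right) = 2 - -92 = 2 + 92 = 94$)
$C = -89$ ($C = 4 - 93 = -89$)
$t{\left(D \right)} = -89$
$M = 196$ ($M = 14^{2} = 196$)
$\left(M + 5489\right) \left(t{\left(Z \right)} - 1949\right) = \left(196 + 5489\right) \left(-89 - 1949\right) = 5685 \left(-2038\right) = -11586030$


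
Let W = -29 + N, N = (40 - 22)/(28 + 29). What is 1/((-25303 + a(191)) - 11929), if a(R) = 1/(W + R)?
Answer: -3084/114823469 ≈ -2.6859e-5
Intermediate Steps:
N = 6/19 (N = 18/57 = 18*(1/57) = 6/19 ≈ 0.31579)
W = -545/19 (W = -29 + 6/19 = -545/19 ≈ -28.684)
a(R) = 1/(-545/19 + R)
1/((-25303 + a(191)) - 11929) = 1/((-25303 + 19/(-545 + 19*191)) - 11929) = 1/((-25303 + 19/(-545 + 3629)) - 11929) = 1/((-25303 + 19/3084) - 11929) = 1/(-78034433/3084 - 11929) = 1/(-114823469/3084) = -3084/114823469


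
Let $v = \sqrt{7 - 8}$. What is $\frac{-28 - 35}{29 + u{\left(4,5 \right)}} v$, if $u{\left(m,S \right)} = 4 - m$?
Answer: $- \frac{63 i}{29} \approx - 2.1724 i$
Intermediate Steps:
$v = i$ ($v = \sqrt{7 - 8} = \sqrt{-1} = i \approx 1.0 i$)
$\frac{-28 - 35}{29 + u{\left(4,5 \right)}} v = \frac{-28 - 35}{29 + \left(4 - 4\right)} i = - \frac{63}{29 + \left(4 - 4\right)} i = - \frac{63}{29 + 0} i = - \frac{63}{29} i = \left(-63\right) \frac{1}{29} i = - \frac{63 i}{29}$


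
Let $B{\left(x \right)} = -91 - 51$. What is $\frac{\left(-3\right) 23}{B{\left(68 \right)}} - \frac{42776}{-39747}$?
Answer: $\frac{8816735}{5644074} \approx 1.5621$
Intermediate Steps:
$B{\left(x \right)} = -142$ ($B{\left(x \right)} = -91 - 51 = -142$)
$\frac{\left(-3\right) 23}{B{\left(68 \right)}} - \frac{42776}{-39747} = \frac{\left(-3\right) 23}{-142} - \frac{42776}{-39747} = \left(-69\right) \left(- \frac{1}{142}\right) - - \frac{42776}{39747} = \frac{69}{142} + \frac{42776}{39747} = \frac{8816735}{5644074}$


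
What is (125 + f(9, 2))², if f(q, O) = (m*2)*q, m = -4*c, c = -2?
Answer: 72361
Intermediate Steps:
m = 8 (m = -4*(-2) = 8)
f(q, O) = 16*q (f(q, O) = (8*2)*q = 16*q)
(125 + f(9, 2))² = (125 + 16*9)² = (125 + 144)² = 269² = 72361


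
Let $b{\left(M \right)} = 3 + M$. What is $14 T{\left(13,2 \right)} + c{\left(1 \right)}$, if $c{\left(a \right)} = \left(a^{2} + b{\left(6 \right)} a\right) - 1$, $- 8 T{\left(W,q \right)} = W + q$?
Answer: $- \frac{69}{4} \approx -17.25$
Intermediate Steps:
$T{\left(W,q \right)} = - \frac{W}{8} - \frac{q}{8}$ ($T{\left(W,q \right)} = - \frac{W + q}{8} = - \frac{W}{8} - \frac{q}{8}$)
$c{\left(a \right)} = -1 + a^{2} + 9 a$ ($c{\left(a \right)} = \left(a^{2} + \left(3 + 6\right) a\right) - 1 = \left(a^{2} + 9 a\right) - 1 = -1 + a^{2} + 9 a$)
$14 T{\left(13,2 \right)} + c{\left(1 \right)} = 14 \left(\left(- \frac{1}{8}\right) 13 - \frac{1}{4}\right) + \left(-1 + 1^{2} + 9 \cdot 1\right) = 14 \left(- \frac{13}{8} - \frac{1}{4}\right) + \left(-1 + 1 + 9\right) = 14 \left(- \frac{15}{8}\right) + 9 = - \frac{105}{4} + 9 = - \frac{69}{4}$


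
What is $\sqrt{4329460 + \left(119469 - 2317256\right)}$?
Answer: $\sqrt{2131673} \approx 1460.0$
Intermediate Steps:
$\sqrt{4329460 + \left(119469 - 2317256\right)} = \sqrt{4329460 - 2197787} = \sqrt{2131673}$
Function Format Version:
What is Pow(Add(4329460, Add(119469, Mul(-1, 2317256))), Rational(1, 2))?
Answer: Pow(2131673, Rational(1, 2)) ≈ 1460.0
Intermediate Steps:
Pow(Add(4329460, Add(119469, Mul(-1, 2317256))), Rational(1, 2)) = Pow(Add(4329460, Add(119469, -2317256)), Rational(1, 2)) = Pow(Add(4329460, -2197787), Rational(1, 2)) = Pow(2131673, Rational(1, 2))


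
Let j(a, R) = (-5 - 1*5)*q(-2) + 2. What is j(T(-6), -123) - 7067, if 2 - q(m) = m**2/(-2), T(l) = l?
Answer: -7105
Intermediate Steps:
q(m) = 2 + m**2/2 (q(m) = 2 - m**2/(-2) = 2 - m**2*(-1)/2 = 2 - (-1)*m**2/2 = 2 + m**2/2)
j(a, R) = -38 (j(a, R) = (-5 - 1*5)*(2 + (1/2)*(-2)**2) + 2 = (-5 - 5)*(2 + (1/2)*4) + 2 = -10*(2 + 2) + 2 = -10*4 + 2 = -40 + 2 = -38)
j(T(-6), -123) - 7067 = -38 - 7067 = -7105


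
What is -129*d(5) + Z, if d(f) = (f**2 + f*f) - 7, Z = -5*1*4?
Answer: -5567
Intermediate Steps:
Z = -20 (Z = -5*4 = -20)
d(f) = -7 + 2*f**2 (d(f) = (f**2 + f**2) - 7 = 2*f**2 - 7 = -7 + 2*f**2)
-129*d(5) + Z = -129*(-7 + 2*5**2) - 20 = -129*(-7 + 2*25) - 20 = -129*(-7 + 50) - 20 = -129*43 - 20 = -5547 - 20 = -5567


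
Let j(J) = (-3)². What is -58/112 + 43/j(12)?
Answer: 2147/504 ≈ 4.2599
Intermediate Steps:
j(J) = 9
-58/112 + 43/j(12) = -58/112 + 43/9 = -58*1/112 + 43*(⅑) = -29/56 + 43/9 = 2147/504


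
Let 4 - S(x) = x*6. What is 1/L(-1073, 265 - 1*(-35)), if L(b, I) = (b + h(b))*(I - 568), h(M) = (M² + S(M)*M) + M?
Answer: 1/1544506244 ≈ 6.4746e-10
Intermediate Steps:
S(x) = 4 - 6*x (S(x) = 4 - x*6 = 4 - 6*x)
h(M) = M + M² + M*(4 - 6*M) (h(M) = (M² + (4 - 6*M)*M) + M = (M² + M*(4 - 6*M)) + M = M + M² + M*(4 - 6*M))
L(b, I) = (-568 + I)*(b + 5*b*(1 - b)) (L(b, I) = (b + 5*b*(1 - b))*(I - 568) = (b + 5*b*(1 - b))*(-568 + I) = (-568 + I)*(b + 5*b*(1 - b)))
1/L(-1073, 265 - 1*(-35)) = 1/(-1073*(-3408 + (265 - 1*(-35)) + 2840*(-1073) - 5*(265 - 1*(-35))*(-1 - 1073))) = 1/(-1073*(-3408 + (265 + 35) - 3047320 - 5*(265 + 35)*(-1074))) = 1/(-1073*(-3408 + 300 - 3047320 - 5*300*(-1074))) = 1/(-1073*(-3408 + 300 - 3047320 + 1611000)) = 1/(-1073*(-1439428)) = 1/1544506244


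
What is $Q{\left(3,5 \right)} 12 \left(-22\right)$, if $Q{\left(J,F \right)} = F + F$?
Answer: $-2640$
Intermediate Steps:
$Q{\left(J,F \right)} = 2 F$
$Q{\left(3,5 \right)} 12 \left(-22\right) = 2 \cdot 5 \cdot 12 \left(-22\right) = 10 \cdot 12 \left(-22\right) = 120 \left(-22\right) = -2640$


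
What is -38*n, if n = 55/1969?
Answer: -190/179 ≈ -1.0615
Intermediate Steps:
n = 5/179 (n = 55*(1/1969) = 5/179 ≈ 0.027933)
-38*n = -38*5/179 = -190/179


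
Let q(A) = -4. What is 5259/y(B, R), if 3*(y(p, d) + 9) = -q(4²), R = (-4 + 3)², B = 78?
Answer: -15777/23 ≈ -685.96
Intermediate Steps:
R = 1 (R = (-1)² = 1)
y(p, d) = -23/3 (y(p, d) = -9 + (-1*(-4))/3 = -9 + (⅓)*4 = -9 + 4/3 = -23/3)
5259/y(B, R) = 5259/(-23/3) = 5259*(-3/23) = -15777/23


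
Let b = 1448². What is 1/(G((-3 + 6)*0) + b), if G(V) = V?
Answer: 1/2096704 ≈ 4.7694e-7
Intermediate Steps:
b = 2096704
1/(G((-3 + 6)*0) + b) = 1/((-3 + 6)*0 + 2096704) = 1/(3*0 + 2096704) = 1/(0 + 2096704) = 1/2096704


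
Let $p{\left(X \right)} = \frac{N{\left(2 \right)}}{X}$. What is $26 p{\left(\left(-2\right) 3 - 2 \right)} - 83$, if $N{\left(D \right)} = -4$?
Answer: $-70$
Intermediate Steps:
$p{\left(X \right)} = - \frac{4}{X}$
$26 p{\left(\left(-2\right) 3 - 2 \right)} - 83 = 26 \left(- \frac{4}{\left(-2\right) 3 - 2}\right) - 83 = 26 \left(- \frac{4}{-6 - 2}\right) - 83 = 26 \left(- \frac{4}{-8}\right) - 83 = 26 \left(\left(-4\right) \left(- \frac{1}{8}\right)\right) - 83 = 26 \cdot \frac{1}{2} - 83 = 13 - 83 = -70$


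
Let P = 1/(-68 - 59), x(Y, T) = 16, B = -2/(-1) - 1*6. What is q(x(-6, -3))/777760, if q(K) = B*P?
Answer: 1/24693880 ≈ 4.0496e-8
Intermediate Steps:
B = -4 (B = -2*(-1) - 6 = 2 - 6 = -4)
P = -1/127 (P = 1/(-127) = -1/127 ≈ -0.0078740)
q(K) = 4/127 (q(K) = -4*(-1/127) = 4/127)
q(x(-6, -3))/777760 = (4/127)/777760 = (4/127)*(1/777760) = 1/24693880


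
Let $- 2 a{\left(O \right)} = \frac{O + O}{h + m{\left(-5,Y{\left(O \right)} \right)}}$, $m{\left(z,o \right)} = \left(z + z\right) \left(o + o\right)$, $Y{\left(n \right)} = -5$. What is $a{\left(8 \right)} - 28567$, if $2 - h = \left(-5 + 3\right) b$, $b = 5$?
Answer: $- \frac{399939}{14} \approx -28567.0$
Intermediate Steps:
$m{\left(z,o \right)} = 4 o z$ ($m{\left(z,o \right)} = 2 z 2 o = 4 o z$)
$h = 12$ ($h = 2 - \left(-5 + 3\right) 5 = 2 - \left(-2\right) 5 = 2 - -10 = 2 + 10 = 12$)
$a{\left(O \right)} = - \frac{O}{112}$ ($a{\left(O \right)} = - \frac{\left(O + O\right) \frac{1}{12 + 4 \left(-5\right) \left(-5\right)}}{2} = - \frac{2 O \frac{1}{12 + 100}}{2} = - \frac{2 O \frac{1}{112}}{2} = - \frac{\frac{1}{56} O}{2} = - \frac{O}{112}$)
$a{\left(8 \right)} - 28567 = \left(- \frac{1}{112}\right) 8 - 28567 = - \frac{1}{14} - 28567 = - \frac{399939}{14}$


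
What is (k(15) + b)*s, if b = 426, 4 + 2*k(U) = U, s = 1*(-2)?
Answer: -863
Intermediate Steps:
s = -2
k(U) = -2 + U/2
(k(15) + b)*s = ((-2 + (½)*15) + 426)*(-2) = ((-2 + 15/2) + 426)*(-2) = (11/2 + 426)*(-2) = (863/2)*(-2) = -863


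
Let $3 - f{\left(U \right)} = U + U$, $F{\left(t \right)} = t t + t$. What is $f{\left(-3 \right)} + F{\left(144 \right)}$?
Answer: $20889$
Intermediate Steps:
$F{\left(t \right)} = t + t^{2}$ ($F{\left(t \right)} = t^{2} + t = t + t^{2}$)
$f{\left(U \right)} = 3 - 2 U$ ($f{\left(U \right)} = 3 - \left(U + U\right) = 3 - 2 U$)
$f{\left(-3 \right)} + F{\left(144 \right)} = \left(3 - -6\right) + 144 \left(1 + 144\right) = \left(3 + 6\right) + 144 \cdot 145 = 9 + 20880 = 20889$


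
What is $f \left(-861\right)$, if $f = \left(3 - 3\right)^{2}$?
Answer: $0$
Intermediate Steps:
$f = 0$ ($f = 0^{2} = 0$)
$f \left(-861\right) = 0 \left(-861\right) = 0$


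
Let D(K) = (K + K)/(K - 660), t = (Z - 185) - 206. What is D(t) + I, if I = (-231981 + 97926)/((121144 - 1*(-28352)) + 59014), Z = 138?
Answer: -307021/3461266 ≈ -0.088702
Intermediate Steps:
t = -253 (t = (138 - 185) - 206 = -47 - 206 = -253)
D(K) = 2*K/(-660 + K) (D(K) = (2*K)/(-660 + K) = 2*K/(-660 + K))
I = -26811/41702 (I = -134055/((121144 + 28352) + 59014) = -134055/(149496 + 59014) = -134055/208510 = -134055*1/208510 = -26811/41702 ≈ -0.64292)
D(t) + I = 2*(-253)/(-660 - 253) - 26811/41702 = 2*(-253)/(-913) - 26811/41702 = 2*(-253)*(-1/913) - 26811/41702 = 46/83 - 26811/41702 = -307021/3461266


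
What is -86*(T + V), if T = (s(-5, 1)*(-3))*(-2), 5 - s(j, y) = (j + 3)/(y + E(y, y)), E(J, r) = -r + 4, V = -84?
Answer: 4386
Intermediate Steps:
E(J, r) = 4 - r
s(j, y) = 17/4 - j/4 (s(j, y) = 5 - (j + 3)/(y + (4 - y)) = 5 - (3 + j)/4 = 5 - (¾ + j/4) = 5 + (-¾ - j/4) = 17/4 - j/4)
T = 33 (T = ((17/4 - ¼*(-5))*(-3))*(-2) = ((17/4 + 5/4)*(-3))*(-2) = ((11/2)*(-3))*(-2) = -33/2*(-2) = 33)
-86*(T + V) = -86*(33 - 84) = -86*(-51) = 4386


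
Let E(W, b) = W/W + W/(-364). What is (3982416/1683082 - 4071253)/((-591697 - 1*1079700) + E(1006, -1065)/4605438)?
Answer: 957247392954198908380/392984997665659525331 ≈ 2.4358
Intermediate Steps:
E(W, b) = 1 - W/364 (E(W, b) = 1 + W*(-1/364) = 1 - W/364)
(3982416/1683082 - 4071253)/((-591697 - 1*1079700) + E(1006, -1065)/4605438) = (3982416/1683082 - 4071253)/((-591697 - 1*1079700) + (1 - 1/364*1006)/4605438) = (3982416*(1/1683082) - 4071253)/((-591697 - 1079700) + (1 - 503/182)*(1/4605438)) = (1991208/841541 - 4071253)/(-1671397 - 321/182*1/4605438) = -3426124329665/(841541*(-1671397 - 107/279396572)) = -3426124329665/(841541*(-466982592251191/279396572)) = -3426124329665/841541*(-279396572/466982592251191) = 957247392954198908380/392984997665659525331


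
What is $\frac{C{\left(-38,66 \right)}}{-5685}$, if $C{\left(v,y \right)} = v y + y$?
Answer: $\frac{814}{1895} \approx 0.42955$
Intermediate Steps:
$C{\left(v,y \right)} = y + v y$
$\frac{C{\left(-38,66 \right)}}{-5685} = \frac{66 \left(1 - 38\right)}{-5685} = 66 \left(-37\right) \left(- \frac{1}{5685}\right) = \left(-2442\right) \left(- \frac{1}{5685}\right) = \frac{814}{1895}$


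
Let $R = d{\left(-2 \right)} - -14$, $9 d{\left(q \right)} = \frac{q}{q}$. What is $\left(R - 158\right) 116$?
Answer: $- \frac{150220}{9} \approx -16691.0$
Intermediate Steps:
$d{\left(q \right)} = \frac{1}{9}$ ($d{\left(q \right)} = \frac{q \frac{1}{q}}{9} = \frac{1}{9} \cdot 1 = \frac{1}{9}$)
$R = \frac{127}{9}$ ($R = \frac{1}{9} - -14 = \frac{1}{9} + 14 = \frac{127}{9} \approx 14.111$)
$\left(R - 158\right) 116 = \left(\frac{127}{9} - 158\right) 116 = \left(- \frac{1295}{9}\right) 116 = - \frac{150220}{9}$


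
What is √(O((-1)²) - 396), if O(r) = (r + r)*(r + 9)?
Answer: 2*I*√94 ≈ 19.391*I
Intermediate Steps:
O(r) = 2*r*(9 + r) (O(r) = (2*r)*(9 + r) = 2*r*(9 + r))
√(O((-1)²) - 396) = √(2*(-1)²*(9 + (-1)²) - 396) = √(2*1*(9 + 1) - 396) = √(2*1*10 - 396) = √(20 - 396) = √(-376) = 2*I*√94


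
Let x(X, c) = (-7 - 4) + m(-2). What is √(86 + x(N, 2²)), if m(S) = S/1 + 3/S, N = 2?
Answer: √286/2 ≈ 8.4558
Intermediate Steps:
m(S) = S + 3/S (m(S) = S*1 + 3/S = S + 3/S)
x(X, c) = -29/2 (x(X, c) = (-7 - 4) + (-2 + 3/(-2)) = -11 + (-2 + 3*(-½)) = -11 + (-2 - 3/2) = -11 - 7/2 = -29/2)
√(86 + x(N, 2²)) = √(86 - 29/2) = √(143/2) = √286/2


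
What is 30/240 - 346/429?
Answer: -2339/3432 ≈ -0.68153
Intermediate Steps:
30/240 - 346/429 = 30*(1/240) - 346*1/429 = 1/8 - 346/429 = -2339/3432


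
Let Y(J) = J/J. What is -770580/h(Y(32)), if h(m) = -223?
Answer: 770580/223 ≈ 3455.5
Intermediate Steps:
Y(J) = 1
-770580/h(Y(32)) = -770580/(-223) = -770580*(-1/223) = 770580/223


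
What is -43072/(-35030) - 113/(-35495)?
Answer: 4944513/4010935 ≈ 1.2328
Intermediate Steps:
-43072/(-35030) - 113/(-35495) = -43072*(-1/35030) - 113*(-1/35495) = 21536/17515 + 113/35495 = 4944513/4010935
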